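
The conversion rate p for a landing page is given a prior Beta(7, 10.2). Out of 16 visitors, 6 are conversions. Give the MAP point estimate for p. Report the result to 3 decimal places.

p̂_MAP = 0.385

Prior: Beta(7, 10.2).
Data: 6 successes in 16 trials. The binomial likelihood contributes p^6(1−p)^10, so the posterior is Beta(7+6, 10.2+10) = Beta(13, 20.2).
For Beta(a, b) with a, b > 1 the mode is (a−1)/(a+b−2) = 12/31.2 ≈ 0.385.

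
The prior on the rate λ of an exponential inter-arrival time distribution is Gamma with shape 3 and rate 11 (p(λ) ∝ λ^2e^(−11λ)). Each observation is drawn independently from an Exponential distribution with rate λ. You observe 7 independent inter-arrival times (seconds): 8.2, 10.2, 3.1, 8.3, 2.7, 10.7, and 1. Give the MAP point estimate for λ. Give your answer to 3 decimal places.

λ̂_MAP = 0.163

The Exponential(rate=λ) likelihood is ∝ λ^n e^(−λΣtᵢ). Here n = 7 and Σtᵢ = 8.2 + 10.2 + 3.1 + 8.3 + 2.7 + 10.7 + 1 = 44.2.
Posterior ∝ λ^2e^(−11λ) · λ^7e^(−44.2λ) = λ^9e^(−55.2λ), i.e. Gamma(10, 55.2).
Mode = (a−1)/b = 9/55.2 ≈ 0.163.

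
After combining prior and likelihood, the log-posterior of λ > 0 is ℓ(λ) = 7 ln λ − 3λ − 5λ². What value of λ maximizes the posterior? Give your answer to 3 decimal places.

λ̂_MAP = 0.700

ℓ'(λ) = 7/λ − 3 − 10λ. Setting this to zero and multiplying by λ: 10λ² + 3λ − 7 = 0.
λ = (−3 + √(3² + 4·10·7)) / (2·10) = (−3 + √289) / 20 = (−3 + 17)/20 = 7/10.
ℓ''(λ) = −7/λ² − 10 < 0, confirming a maximum.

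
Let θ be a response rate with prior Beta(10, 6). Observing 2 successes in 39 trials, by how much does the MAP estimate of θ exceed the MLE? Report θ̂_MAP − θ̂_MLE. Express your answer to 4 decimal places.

Posterior is Beta(12, 43); MAP = (12−1)/(55−2) = 11/53 ≈ 0.20755.
MLE ignores the prior: θ̂_MLE = k/n = 2/39 ≈ 0.05128.
Difference = 11/53 − 2/39 = 323/2067 ≈ 0.1563.

MAP − MLE = 0.1563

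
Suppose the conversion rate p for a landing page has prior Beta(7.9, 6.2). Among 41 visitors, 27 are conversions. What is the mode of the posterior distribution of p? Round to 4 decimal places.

p̂_MAP = 0.6384

Prior: Beta(7.9, 6.2).
Data: 27 successes in 41 trials. The binomial likelihood contributes p^27(1−p)^14, so the posterior is Beta(7.9+27, 6.2+14) = Beta(34.9, 20.2).
For Beta(a, b) with a, b > 1 the mode is (a−1)/(a+b−2) = 33.9/53.1 ≈ 0.6384.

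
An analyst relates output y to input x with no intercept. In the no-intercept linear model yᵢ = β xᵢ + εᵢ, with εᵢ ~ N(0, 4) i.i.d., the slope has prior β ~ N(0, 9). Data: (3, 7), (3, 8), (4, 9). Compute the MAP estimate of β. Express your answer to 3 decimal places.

log p(β | y) = −Σ(yᵢ − βxᵢ)²/(2·4) − β²/(2·9) + const.
Setting the derivative to zero: Σxᵢ(yᵢ − βxᵢ)/4 − β/9 = 0, so β = Σxᵢyᵢ / (Σxᵢ² + σ²/τ²).
Σxᵢyᵢ = 3·7 + 3·8 + 4·9 = 81; Σxᵢ² = 34; σ²/τ² = 4/9.
β̂_MAP = 81 / (34 + 4/9) = 81/(310/9) = 729/310 ≈ 2.352.

β̂_MAP = 2.352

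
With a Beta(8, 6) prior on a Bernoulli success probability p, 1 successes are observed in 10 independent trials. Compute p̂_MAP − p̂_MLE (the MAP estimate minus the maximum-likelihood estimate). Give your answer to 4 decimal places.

MAP − MLE = 0.2636

Posterior is Beta(9, 15); MAP = (9−1)/(24−2) = 8/22 ≈ 0.36364.
MLE ignores the prior: p̂_MLE = k/n = 1/10 ≈ 0.10000.
Difference = 8/22 − 1/10 = 29/110 ≈ 0.2636.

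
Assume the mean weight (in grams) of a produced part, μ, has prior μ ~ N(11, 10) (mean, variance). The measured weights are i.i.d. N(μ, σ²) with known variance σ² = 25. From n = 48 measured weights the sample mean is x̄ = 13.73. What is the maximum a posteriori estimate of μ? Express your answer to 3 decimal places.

n = 48, x̄ = 13.73.
For a Normal prior and Normal likelihood with known variance, the posterior is Normal; its mode equals its mean, the precision-weighted average.
Prior precision 1/σ₀² = 1/10 = 0.1; data precision n/σ² = 48/25 = 1.92.
μ̂ = (0.1·11 + 1.92·13.73) / (0.1 + 1.92) = 27.4616/2.02 = 34327/2525 ≈ 13.595.

μ̂_MAP = 13.595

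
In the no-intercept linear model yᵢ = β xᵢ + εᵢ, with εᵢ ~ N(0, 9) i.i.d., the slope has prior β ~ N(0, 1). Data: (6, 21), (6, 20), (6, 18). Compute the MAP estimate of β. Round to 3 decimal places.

log p(β | y) = −Σ(yᵢ − βxᵢ)²/(2·9) − β²/(2·1) + const.
Setting the derivative to zero: Σxᵢ(yᵢ − βxᵢ)/9 − β/1 = 0, so β = Σxᵢyᵢ / (Σxᵢ² + σ²/τ²).
Σxᵢyᵢ = 6·21 + 6·20 + 6·18 = 354; Σxᵢ² = 108; σ²/τ² = 9.
β̂_MAP = 354 / (108 + 9) = 354/117 ≈ 3.026.

β̂_MAP = 3.026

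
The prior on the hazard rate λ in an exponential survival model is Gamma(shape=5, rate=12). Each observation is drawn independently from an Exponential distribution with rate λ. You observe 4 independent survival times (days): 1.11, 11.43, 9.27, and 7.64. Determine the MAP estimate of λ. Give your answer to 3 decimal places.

λ̂_MAP = 0.193

The Exponential(rate=λ) likelihood is ∝ λ^n e^(−λΣtᵢ). Here n = 4 and Σtᵢ = 1.11 + 11.43 + 9.27 + 7.64 = 29.45.
Posterior ∝ λ^4e^(−12λ) · λ^4e^(−29.45λ) = λ^8e^(−41.45λ), i.e. Gamma(9, 41.45).
Mode = (a−1)/b = 8/41.45 ≈ 0.193.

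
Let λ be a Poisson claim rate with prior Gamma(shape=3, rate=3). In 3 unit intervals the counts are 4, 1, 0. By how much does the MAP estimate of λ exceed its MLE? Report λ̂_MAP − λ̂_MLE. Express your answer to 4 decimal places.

MAP − MLE = -0.5000

Σxᵢ = 5. Posterior is Gamma(8, 6); MAP = (8−1)/6 = 7/6 ≈ 1.16667.
MLE = x̄ = 5/3 ≈ 1.66667.
Difference = 7/6 − 5/3 = -1/2 ≈ -0.5000.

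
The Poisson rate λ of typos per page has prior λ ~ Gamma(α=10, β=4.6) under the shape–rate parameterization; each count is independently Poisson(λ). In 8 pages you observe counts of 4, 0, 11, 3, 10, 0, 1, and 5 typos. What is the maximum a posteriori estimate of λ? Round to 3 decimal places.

λ̂_MAP = 3.413

Σxᵢ = 4+0+11+3+10+0+1+5 = 34, with n = 8.
Posterior ∝ λ^9e^(−4.6λ) · λ^34e^(−8λ) = λ^43e^(−12.6λ), i.e. Gamma(shape=44, rate=12.6).
The mode of a Gamma(a, b) with a ≥ 1 (shape–rate) is (a−1)/b = 43/12.6 ≈ 3.413.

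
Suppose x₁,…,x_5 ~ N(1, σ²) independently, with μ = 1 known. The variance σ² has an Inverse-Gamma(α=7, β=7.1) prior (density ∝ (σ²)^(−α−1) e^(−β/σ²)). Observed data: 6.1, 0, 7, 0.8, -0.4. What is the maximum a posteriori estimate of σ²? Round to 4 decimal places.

σ̂²_MAP = 3.7719

Sum of squared deviations about the known mean: SS = (6.1−1)² + (0−1)² + (7−1)² + (0.8−1)² + (-0.4−1)² = 65.01.
The Normal likelihood contributes (σ²)^(−n/2) exp(−SS/(2σ²)), so the posterior is Inverse-Gamma(α + n/2, β + SS/2) = Inverse-Gamma(9.5, 39.605).
The mode of Inverse-Gamma(a, b) is b/(a+1) = 39.605/10.5 ≈ 3.7719.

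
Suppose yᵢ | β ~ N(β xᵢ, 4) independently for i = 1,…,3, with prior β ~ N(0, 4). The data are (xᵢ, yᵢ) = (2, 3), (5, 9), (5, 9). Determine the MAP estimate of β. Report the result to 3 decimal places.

β̂_MAP = 1.745

log p(β | y) = −Σ(yᵢ − βxᵢ)²/(2·4) − β²/(2·4) + const.
Setting the derivative to zero: Σxᵢ(yᵢ − βxᵢ)/4 − β/4 = 0, so β = Σxᵢyᵢ / (Σxᵢ² + σ²/τ²).
Σxᵢyᵢ = 2·3 + 5·9 + 5·9 = 96; Σxᵢ² = 54; σ²/τ² = 1.
β̂_MAP = 96 / (54 + 1) = 96/55 ≈ 1.745.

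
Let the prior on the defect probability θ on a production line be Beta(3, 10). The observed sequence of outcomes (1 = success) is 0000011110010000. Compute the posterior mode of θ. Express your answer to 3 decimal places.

θ̂_MAP = 0.259

Prior: Beta(3, 10).
Data: 5 successes in 16 trials (from the sequence). The binomial likelihood contributes θ^5(1−θ)^11, so the posterior is Beta(3+5, 10+11) = Beta(8, 21).
For Beta(a, b) with a, b > 1 the mode is (a−1)/(a+b−2) = 7/27 ≈ 0.259.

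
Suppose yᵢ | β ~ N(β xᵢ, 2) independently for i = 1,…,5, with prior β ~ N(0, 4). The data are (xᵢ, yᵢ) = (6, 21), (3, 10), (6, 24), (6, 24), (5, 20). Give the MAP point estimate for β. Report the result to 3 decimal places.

β̂_MAP = 3.818

log p(β | y) = −Σ(yᵢ − βxᵢ)²/(2·2) − β²/(2·4) + const.
Setting the derivative to zero: Σxᵢ(yᵢ − βxᵢ)/2 − β/4 = 0, so β = Σxᵢyᵢ / (Σxᵢ² + σ²/τ²).
Σxᵢyᵢ = 6·21 + 3·10 + 6·24 + 6·24 + 5·20 = 544; Σxᵢ² = 142; σ²/τ² = 0.5.
β̂_MAP = 544 / (142 + 0.5) = 544/142.5 ≈ 3.818.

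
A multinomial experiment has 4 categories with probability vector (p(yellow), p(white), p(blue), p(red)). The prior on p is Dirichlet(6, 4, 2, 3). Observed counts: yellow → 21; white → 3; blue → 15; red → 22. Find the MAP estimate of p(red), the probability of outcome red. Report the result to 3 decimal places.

The posterior is Dirichlet(αᵢ + nᵢ) = Dirichlet(27, 7, 17, 25).
For a Dirichlet(a₁,…,a_K) with all aᵢ > 1, the mode has j-th component (aⱼ − 1)/(Σaᵢ − K).
Here Σaᵢ = 76 and K = 4, so p(red) = (25 − 1)/(76 − 4) = 24/72 ≈ 0.333.

MAP estimate of p(red) = 0.333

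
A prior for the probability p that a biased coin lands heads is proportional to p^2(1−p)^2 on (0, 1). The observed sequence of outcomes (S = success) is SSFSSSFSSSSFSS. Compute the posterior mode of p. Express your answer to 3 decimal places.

p̂_MAP = 0.722

The prior density ∝ p^2(1−p)^2 is the kernel of Beta(3, 3).
Data: 11 successes in 14 trials (from the sequence). The binomial likelihood contributes p^11(1−p)^3, so the posterior is Beta(3+11, 3+3) = Beta(14, 6).
For Beta(a, b) with a, b > 1 the mode is (a−1)/(a+b−2) = 13/18 ≈ 0.722.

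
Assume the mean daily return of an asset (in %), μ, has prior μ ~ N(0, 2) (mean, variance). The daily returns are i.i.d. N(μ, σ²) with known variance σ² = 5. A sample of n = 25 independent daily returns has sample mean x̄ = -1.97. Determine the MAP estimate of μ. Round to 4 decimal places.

n = 25, x̄ = -1.97.
For a Normal prior and Normal likelihood with known variance, the posterior is Normal; its mode equals its mean, the precision-weighted average.
Prior precision 1/σ₀² = 1/2 = 0.5; data precision n/σ² = 25/5 = 5.
μ̂ = (0.5·0 + 5·(-1.97)) / (0.5 + 5) = (-9.85)/5.5 = -197/110 ≈ -1.7909.

μ̂_MAP = -1.7909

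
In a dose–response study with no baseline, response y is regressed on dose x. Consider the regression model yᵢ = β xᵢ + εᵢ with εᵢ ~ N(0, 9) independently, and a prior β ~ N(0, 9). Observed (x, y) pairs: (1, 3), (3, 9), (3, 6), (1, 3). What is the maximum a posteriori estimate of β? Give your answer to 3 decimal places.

log p(β | y) = −Σ(yᵢ − βxᵢ)²/(2·9) − β²/(2·9) + const.
Setting the derivative to zero: Σxᵢ(yᵢ − βxᵢ)/9 − β/9 = 0, so β = Σxᵢyᵢ / (Σxᵢ² + σ²/τ²).
Σxᵢyᵢ = 1·3 + 3·9 + 3·6 + 1·3 = 51; Σxᵢ² = 20; σ²/τ² = 1.
β̂_MAP = 51 / (20 + 1) = 51/21 ≈ 2.429.

β̂_MAP = 2.429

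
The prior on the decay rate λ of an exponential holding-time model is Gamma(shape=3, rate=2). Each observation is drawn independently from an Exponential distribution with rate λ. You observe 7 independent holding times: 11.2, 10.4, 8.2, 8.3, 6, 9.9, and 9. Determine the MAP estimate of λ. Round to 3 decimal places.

λ̂_MAP = 0.138

The Exponential(rate=λ) likelihood is ∝ λ^n e^(−λΣtᵢ). Here n = 7 and Σtᵢ = 11.2 + 10.4 + 8.2 + 8.3 + 6 + 9.9 + 9 = 63.
Posterior ∝ λ^2e^(−2λ) · λ^7e^(−63λ) = λ^9e^(−65λ), i.e. Gamma(10, 65).
Mode = (a−1)/b = 9/65 ≈ 0.138.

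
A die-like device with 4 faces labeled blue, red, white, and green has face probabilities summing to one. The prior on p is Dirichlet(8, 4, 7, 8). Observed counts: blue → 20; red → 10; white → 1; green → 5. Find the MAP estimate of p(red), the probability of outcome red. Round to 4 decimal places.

MAP estimate of p(red) = 0.2203

The posterior is Dirichlet(αᵢ + nᵢ) = Dirichlet(28, 14, 8, 13).
For a Dirichlet(a₁,…,a_K) with all aᵢ > 1, the mode has j-th component (aⱼ − 1)/(Σaᵢ − K).
Here Σaᵢ = 63 and K = 4, so p(red) = (14 − 1)/(63 − 4) = 13/59 ≈ 0.2203.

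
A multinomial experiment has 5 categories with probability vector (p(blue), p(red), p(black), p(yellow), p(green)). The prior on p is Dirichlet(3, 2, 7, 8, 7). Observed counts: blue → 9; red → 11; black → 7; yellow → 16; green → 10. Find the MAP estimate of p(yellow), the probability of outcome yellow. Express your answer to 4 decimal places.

MAP estimate of p(yellow) = 0.3067

The posterior is Dirichlet(αᵢ + nᵢ) = Dirichlet(12, 13, 14, 24, 17).
For a Dirichlet(a₁,…,a_K) with all aᵢ > 1, the mode has j-th component (aⱼ − 1)/(Σaᵢ − K).
Here Σaᵢ = 80 and K = 5, so p(yellow) = (24 − 1)/(80 − 5) = 23/75 ≈ 0.3067.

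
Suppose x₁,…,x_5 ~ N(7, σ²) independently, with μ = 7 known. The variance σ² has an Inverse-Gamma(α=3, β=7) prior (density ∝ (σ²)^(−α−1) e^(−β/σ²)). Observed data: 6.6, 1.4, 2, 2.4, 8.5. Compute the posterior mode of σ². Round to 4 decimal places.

Sum of squared deviations about the known mean: SS = (6.6−7)² + (1.4−7)² + (2−7)² + (2.4−7)² + (8.5−7)² = 79.93.
The Normal likelihood contributes (σ²)^(−n/2) exp(−SS/(2σ²)), so the posterior is Inverse-Gamma(α + n/2, β + SS/2) = Inverse-Gamma(5.5, 46.965).
The mode of Inverse-Gamma(a, b) is b/(a+1) = 46.965/6.5 ≈ 7.2254.

σ̂²_MAP = 7.2254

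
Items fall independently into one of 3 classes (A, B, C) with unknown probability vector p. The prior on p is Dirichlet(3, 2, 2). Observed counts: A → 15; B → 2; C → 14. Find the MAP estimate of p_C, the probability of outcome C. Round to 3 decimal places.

MAP estimate of p_C = 0.429

The posterior is Dirichlet(αᵢ + nᵢ) = Dirichlet(18, 4, 16).
For a Dirichlet(a₁,…,a_K) with all aᵢ > 1, the mode has j-th component (aⱼ − 1)/(Σaᵢ − K).
Here Σaᵢ = 38 and K = 3, so p_C = (16 − 1)/(38 − 3) = 15/35 ≈ 0.429.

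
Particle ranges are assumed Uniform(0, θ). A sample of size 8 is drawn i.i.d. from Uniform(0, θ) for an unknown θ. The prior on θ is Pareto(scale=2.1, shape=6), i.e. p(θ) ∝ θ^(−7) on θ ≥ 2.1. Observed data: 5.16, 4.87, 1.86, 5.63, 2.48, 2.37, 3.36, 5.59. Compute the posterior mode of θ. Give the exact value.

θ̂_MAP = 5.63

The Uniform(0, θ) likelihood is θ^(−n) for θ ≥ max(xᵢ), zero otherwise. Here max(xᵢ) = 5.63.
Posterior ∝ θ^(−7) · θ^(−8) = θ^(−15) on θ ≥ max(2.1, 5.63) = 5.63.
This density is strictly decreasing in θ, so the posterior mode lies at the lower boundary of the support.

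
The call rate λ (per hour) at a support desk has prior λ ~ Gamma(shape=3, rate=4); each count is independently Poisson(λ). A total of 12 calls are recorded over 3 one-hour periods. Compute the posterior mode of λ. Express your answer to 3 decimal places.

λ̂_MAP = 2.000

Σxᵢ = 12, n = 3.
Posterior ∝ λ^2e^(−4λ) · λ^12e^(−3λ) = λ^14e^(−7λ), i.e. Gamma(shape=15, rate=7).
The mode of a Gamma(a, b) with a ≥ 1 (shape–rate) is (a−1)/b = 14/7 ≈ 2.000.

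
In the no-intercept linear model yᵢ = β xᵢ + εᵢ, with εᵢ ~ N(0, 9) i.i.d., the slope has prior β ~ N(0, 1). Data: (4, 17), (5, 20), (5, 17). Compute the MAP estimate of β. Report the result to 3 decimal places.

log p(β | y) = −Σ(yᵢ − βxᵢ)²/(2·9) − β²/(2·1) + const.
Setting the derivative to zero: Σxᵢ(yᵢ − βxᵢ)/9 − β/1 = 0, so β = Σxᵢyᵢ / (Σxᵢ² + σ²/τ²).
Σxᵢyᵢ = 4·17 + 5·20 + 5·17 = 253; Σxᵢ² = 66; σ²/τ² = 9.
β̂_MAP = 253 / (66 + 9) = 253/75 ≈ 3.373.

β̂_MAP = 3.373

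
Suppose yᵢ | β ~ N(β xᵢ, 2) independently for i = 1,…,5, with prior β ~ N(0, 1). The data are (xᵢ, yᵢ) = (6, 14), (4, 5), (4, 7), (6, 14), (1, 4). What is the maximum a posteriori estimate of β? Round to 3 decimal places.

log p(β | y) = −Σ(yᵢ − βxᵢ)²/(2·2) − β²/(2·1) + const.
Setting the derivative to zero: Σxᵢ(yᵢ − βxᵢ)/2 − β/1 = 0, so β = Σxᵢyᵢ / (Σxᵢ² + σ²/τ²).
Σxᵢyᵢ = 6·14 + 4·5 + 4·7 + 6·14 + 1·4 = 220; Σxᵢ² = 105; σ²/τ² = 2.
β̂_MAP = 220 / (105 + 2) = 220/107 ≈ 2.056.

β̂_MAP = 2.056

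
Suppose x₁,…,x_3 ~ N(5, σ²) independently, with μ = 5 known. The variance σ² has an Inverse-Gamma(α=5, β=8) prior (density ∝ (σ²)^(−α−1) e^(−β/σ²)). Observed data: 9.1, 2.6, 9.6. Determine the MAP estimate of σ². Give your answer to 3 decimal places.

Sum of squared deviations about the known mean: SS = (9.1−5)² + (2.6−5)² + (9.6−5)² = 43.73.
The Normal likelihood contributes (σ²)^(−n/2) exp(−SS/(2σ²)), so the posterior is Inverse-Gamma(α + n/2, β + SS/2) = Inverse-Gamma(6.5, 29.865).
The mode of Inverse-Gamma(a, b) is b/(a+1) = 29.865/7.5 ≈ 3.982.

σ̂²_MAP = 3.982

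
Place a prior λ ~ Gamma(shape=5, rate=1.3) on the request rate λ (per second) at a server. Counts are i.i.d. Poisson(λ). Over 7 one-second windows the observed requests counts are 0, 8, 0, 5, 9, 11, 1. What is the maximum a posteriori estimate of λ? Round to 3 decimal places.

λ̂_MAP = 4.578

Σxᵢ = 0+8+0+5+9+11+1 = 34, with n = 7.
Posterior ∝ λ^4e^(−1.3λ) · λ^34e^(−7λ) = λ^38e^(−8.3λ), i.e. Gamma(shape=39, rate=8.3).
The mode of a Gamma(a, b) with a ≥ 1 (shape–rate) is (a−1)/b = 38/8.3 ≈ 4.578.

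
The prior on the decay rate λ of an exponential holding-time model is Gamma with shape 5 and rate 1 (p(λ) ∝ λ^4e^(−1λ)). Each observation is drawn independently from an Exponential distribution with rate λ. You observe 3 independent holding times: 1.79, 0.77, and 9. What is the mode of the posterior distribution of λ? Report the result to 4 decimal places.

λ̂_MAP = 0.5573

The Exponential(rate=λ) likelihood is ∝ λ^n e^(−λΣtᵢ). Here n = 3 and Σtᵢ = 1.79 + 0.77 + 9 = 11.56.
Posterior ∝ λ^4e^(−1λ) · λ^3e^(−11.56λ) = λ^7e^(−12.56λ), i.e. Gamma(8, 12.56).
Mode = (a−1)/b = 7/12.56 ≈ 0.5573.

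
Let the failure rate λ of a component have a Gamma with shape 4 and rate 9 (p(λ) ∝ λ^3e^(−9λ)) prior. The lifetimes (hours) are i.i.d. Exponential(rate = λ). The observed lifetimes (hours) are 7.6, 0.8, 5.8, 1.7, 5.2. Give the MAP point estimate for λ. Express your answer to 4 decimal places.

λ̂_MAP = 0.2658

The Exponential(rate=λ) likelihood is ∝ λ^n e^(−λΣtᵢ). Here n = 5 and Σtᵢ = 7.6 + 0.8 + 5.8 + 1.7 + 5.2 = 21.1.
Posterior ∝ λ^3e^(−9λ) · λ^5e^(−21.1λ) = λ^8e^(−30.1λ), i.e. Gamma(9, 30.1).
Mode = (a−1)/b = 8/30.1 ≈ 0.2658.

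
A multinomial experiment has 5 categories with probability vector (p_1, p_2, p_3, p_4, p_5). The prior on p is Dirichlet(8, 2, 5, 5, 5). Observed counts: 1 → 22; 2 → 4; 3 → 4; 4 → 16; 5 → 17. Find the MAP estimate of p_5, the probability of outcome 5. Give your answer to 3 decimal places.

MAP estimate: 0.253

The posterior is Dirichlet(αᵢ + nᵢ) = Dirichlet(30, 6, 9, 21, 22).
For a Dirichlet(a₁,…,a_K) with all aᵢ > 1, the mode has j-th component (aⱼ − 1)/(Σaᵢ − K).
Here Σaᵢ = 88 and K = 5, so p_5 = (22 − 1)/(88 − 5) = 21/83 ≈ 0.253.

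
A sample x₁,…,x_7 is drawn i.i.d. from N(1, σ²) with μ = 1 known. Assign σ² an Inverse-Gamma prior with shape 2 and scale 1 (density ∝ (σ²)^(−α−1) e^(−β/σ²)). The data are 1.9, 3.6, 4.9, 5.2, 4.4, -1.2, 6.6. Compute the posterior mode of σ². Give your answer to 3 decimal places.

σ̂²_MAP = 6.937

Sum of squared deviations about the known mean: SS = (1.9−1)² + (3.6−1)² + (4.9−1)² + (5.2−1)² + (4.4−1)² + (-1.2−1)² + (6.6−1)² = 88.18.
The Normal likelihood contributes (σ²)^(−n/2) exp(−SS/(2σ²)), so the posterior is Inverse-Gamma(α + n/2, β + SS/2) = Inverse-Gamma(5.5, 45.09).
The mode of Inverse-Gamma(a, b) is b/(a+1) = 45.09/6.5 ≈ 6.937.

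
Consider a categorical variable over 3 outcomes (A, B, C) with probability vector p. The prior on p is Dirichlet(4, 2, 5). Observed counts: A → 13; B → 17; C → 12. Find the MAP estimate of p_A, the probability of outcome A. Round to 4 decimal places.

The posterior is Dirichlet(αᵢ + nᵢ) = Dirichlet(17, 19, 17).
For a Dirichlet(a₁,…,a_K) with all aᵢ > 1, the mode has j-th component (aⱼ − 1)/(Σaᵢ − K).
Here Σaᵢ = 53 and K = 3, so p_A = (17 − 1)/(53 − 3) = 16/50 ≈ 0.3200.

MAP estimate of p_A = 0.3200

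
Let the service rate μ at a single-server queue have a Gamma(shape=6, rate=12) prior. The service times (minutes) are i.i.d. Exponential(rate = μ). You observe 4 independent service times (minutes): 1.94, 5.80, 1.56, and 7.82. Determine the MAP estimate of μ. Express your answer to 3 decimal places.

μ̂_MAP = 0.309

The Exponential(rate=μ) likelihood is ∝ μ^n e^(−μΣtᵢ). Here n = 4 and Σtᵢ = 1.94 + 5.80 + 1.56 + 7.82 = 17.12.
Posterior ∝ μ^5e^(−12μ) · μ^4e^(−17.12μ) = μ^9e^(−29.12μ), i.e. Gamma(10, 29.12).
Mode = (a−1)/b = 9/29.12 ≈ 0.309.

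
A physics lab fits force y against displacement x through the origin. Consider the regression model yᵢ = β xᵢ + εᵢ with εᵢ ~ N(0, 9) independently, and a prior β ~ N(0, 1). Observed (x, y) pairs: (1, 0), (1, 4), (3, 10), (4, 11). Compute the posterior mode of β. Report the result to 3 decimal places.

log p(β | y) = −Σ(yᵢ − βxᵢ)²/(2·9) − β²/(2·1) + const.
Setting the derivative to zero: Σxᵢ(yᵢ − βxᵢ)/9 − β/1 = 0, so β = Σxᵢyᵢ / (Σxᵢ² + σ²/τ²).
Σxᵢyᵢ = 1·0 + 1·4 + 3·10 + 4·11 = 78; Σxᵢ² = 27; σ²/τ² = 9.
β̂_MAP = 78 / (27 + 9) = 78/36 ≈ 2.167.

β̂_MAP = 2.167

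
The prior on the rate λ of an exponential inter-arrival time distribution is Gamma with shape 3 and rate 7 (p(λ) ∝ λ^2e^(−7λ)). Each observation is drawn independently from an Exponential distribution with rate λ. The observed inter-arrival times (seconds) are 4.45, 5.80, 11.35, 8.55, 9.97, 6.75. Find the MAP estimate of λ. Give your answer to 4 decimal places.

The Exponential(rate=λ) likelihood is ∝ λ^n e^(−λΣtᵢ). Here n = 6 and Σtᵢ = 4.45 + 5.80 + 11.35 + 8.55 + 9.97 + 6.75 = 46.87.
Posterior ∝ λ^2e^(−7λ) · λ^6e^(−46.87λ) = λ^8e^(−53.87λ), i.e. Gamma(9, 53.87).
Mode = (a−1)/b = 8/53.87 ≈ 0.1485.

λ̂_MAP = 0.1485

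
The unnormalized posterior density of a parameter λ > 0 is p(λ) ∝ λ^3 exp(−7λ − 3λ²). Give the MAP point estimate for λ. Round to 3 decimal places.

λ̂_MAP = 0.333

ℓ'(λ) = 3/λ − 7 − 6λ. Setting this to zero and multiplying by λ: 6λ² + 7λ − 3 = 0.
λ = (−7 + √(7² + 4·6·3)) / (2·6) = (−7 + √121) / 12 = (−7 + 11)/12 = 1/3.
ℓ''(λ) = −3/λ² − 6 < 0, confirming a maximum.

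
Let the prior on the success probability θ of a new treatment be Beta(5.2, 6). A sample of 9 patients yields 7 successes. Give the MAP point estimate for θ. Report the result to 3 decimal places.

θ̂_MAP = 0.615

Prior: Beta(5.2, 6).
Data: 7 successes in 9 trials. The binomial likelihood contributes θ^7(1−θ)^2, so the posterior is Beta(5.2+7, 6+2) = Beta(12.2, 8).
For Beta(a, b) with a, b > 1 the mode is (a−1)/(a+b−2) = 11.2/18.2 ≈ 0.615.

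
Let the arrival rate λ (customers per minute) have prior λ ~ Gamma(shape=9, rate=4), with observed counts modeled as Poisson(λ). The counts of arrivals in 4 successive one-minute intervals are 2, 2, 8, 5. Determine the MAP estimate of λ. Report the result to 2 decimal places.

λ̂_MAP = 3.13

Σxᵢ = 2+2+8+5 = 17, with n = 4.
Posterior ∝ λ^8e^(−4λ) · λ^17e^(−4λ) = λ^25e^(−8λ), i.e. Gamma(shape=26, rate=8).
The mode of a Gamma(a, b) with a ≥ 1 (shape–rate) is (a−1)/b = 25/8 ≈ 3.13.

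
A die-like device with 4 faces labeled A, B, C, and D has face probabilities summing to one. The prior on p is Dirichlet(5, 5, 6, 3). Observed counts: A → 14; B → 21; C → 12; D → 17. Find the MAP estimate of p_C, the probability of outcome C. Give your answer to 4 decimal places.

The posterior is Dirichlet(αᵢ + nᵢ) = Dirichlet(19, 26, 18, 20).
For a Dirichlet(a₁,…,a_K) with all aᵢ > 1, the mode has j-th component (aⱼ − 1)/(Σaᵢ − K).
Here Σaᵢ = 83 and K = 4, so p_C = (18 − 1)/(83 − 4) = 17/79 ≈ 0.2152.

MAP estimate of p_C = 0.2152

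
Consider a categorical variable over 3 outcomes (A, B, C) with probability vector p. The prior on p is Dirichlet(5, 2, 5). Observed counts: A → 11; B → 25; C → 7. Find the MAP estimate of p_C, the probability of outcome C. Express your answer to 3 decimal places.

The posterior is Dirichlet(αᵢ + nᵢ) = Dirichlet(16, 27, 12).
For a Dirichlet(a₁,…,a_K) with all aᵢ > 1, the mode has j-th component (aⱼ − 1)/(Σaᵢ − K).
Here Σaᵢ = 55 and K = 3, so p_C = (12 − 1)/(55 − 3) = 11/52 ≈ 0.212.

MAP estimate of p_C = 0.212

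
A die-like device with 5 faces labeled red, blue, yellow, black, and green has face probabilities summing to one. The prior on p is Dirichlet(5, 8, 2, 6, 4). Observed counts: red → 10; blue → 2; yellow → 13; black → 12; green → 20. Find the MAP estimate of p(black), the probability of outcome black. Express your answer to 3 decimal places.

The posterior is Dirichlet(αᵢ + nᵢ) = Dirichlet(15, 10, 15, 18, 24).
For a Dirichlet(a₁,…,a_K) with all aᵢ > 1, the mode has j-th component (aⱼ − 1)/(Σaᵢ − K).
Here Σaᵢ = 82 and K = 5, so p(black) = (18 − 1)/(82 − 5) = 17/77 ≈ 0.221.

MAP estimate of p(black) = 0.221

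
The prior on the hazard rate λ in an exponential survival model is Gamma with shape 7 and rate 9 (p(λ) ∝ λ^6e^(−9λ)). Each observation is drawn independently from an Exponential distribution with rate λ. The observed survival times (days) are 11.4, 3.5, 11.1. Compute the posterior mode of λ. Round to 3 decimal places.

λ̂_MAP = 0.257

The Exponential(rate=λ) likelihood is ∝ λ^n e^(−λΣtᵢ). Here n = 3 and Σtᵢ = 11.4 + 3.5 + 11.1 = 26.
Posterior ∝ λ^6e^(−9λ) · λ^3e^(−26λ) = λ^9e^(−35λ), i.e. Gamma(10, 35).
Mode = (a−1)/b = 9/35 ≈ 0.257.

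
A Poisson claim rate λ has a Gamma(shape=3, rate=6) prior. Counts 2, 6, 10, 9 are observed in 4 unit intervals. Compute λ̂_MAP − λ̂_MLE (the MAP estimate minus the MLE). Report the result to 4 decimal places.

MAP − MLE = -3.8500

Σxᵢ = 27. Posterior is Gamma(30, 10); MAP = (30−1)/10 = 29/10 ≈ 2.90000.
MLE = x̄ = 27/4 ≈ 6.75000.
Difference = 29/10 − 27/4 = -77/20 ≈ -3.8500.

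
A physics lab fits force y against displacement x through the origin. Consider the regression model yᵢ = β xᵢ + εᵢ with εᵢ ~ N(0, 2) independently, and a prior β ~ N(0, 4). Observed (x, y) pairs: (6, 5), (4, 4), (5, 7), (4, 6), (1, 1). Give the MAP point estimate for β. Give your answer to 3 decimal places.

log p(β | y) = −Σ(yᵢ − βxᵢ)²/(2·2) − β²/(2·4) + const.
Setting the derivative to zero: Σxᵢ(yᵢ − βxᵢ)/2 − β/4 = 0, so β = Σxᵢyᵢ / (Σxᵢ² + σ²/τ²).
Σxᵢyᵢ = 6·5 + 4·4 + 5·7 + 4·6 + 1·1 = 106; Σxᵢ² = 94; σ²/τ² = 0.5.
β̂_MAP = 106 / (94 + 0.5) = 106/94.5 ≈ 1.122.

β̂_MAP = 1.122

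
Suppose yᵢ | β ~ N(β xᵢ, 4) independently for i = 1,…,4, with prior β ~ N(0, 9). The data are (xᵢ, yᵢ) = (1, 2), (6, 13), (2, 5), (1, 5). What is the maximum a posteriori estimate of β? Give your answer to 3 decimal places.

β̂_MAP = 2.238

log p(β | y) = −Σ(yᵢ − βxᵢ)²/(2·4) − β²/(2·9) + const.
Setting the derivative to zero: Σxᵢ(yᵢ − βxᵢ)/4 − β/9 = 0, so β = Σxᵢyᵢ / (Σxᵢ² + σ²/τ²).
Σxᵢyᵢ = 1·2 + 6·13 + 2·5 + 1·5 = 95; Σxᵢ² = 42; σ²/τ² = 4/9.
β̂_MAP = 95 / (42 + 4/9) = 95/(382/9) = 855/382 ≈ 2.238.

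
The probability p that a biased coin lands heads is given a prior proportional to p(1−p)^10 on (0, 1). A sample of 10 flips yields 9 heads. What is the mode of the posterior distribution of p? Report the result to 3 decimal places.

The prior density ∝ p(1−p)^10 is the kernel of Beta(2, 11).
Data: 9 successes in 10 trials. The binomial likelihood contributes p^9(1−p)^1, so the posterior is Beta(2+9, 11+1) = Beta(11, 12).
For Beta(a, b) with a, b > 1 the mode is (a−1)/(a+b−2) = 10/21 ≈ 0.476.

p̂_MAP = 0.476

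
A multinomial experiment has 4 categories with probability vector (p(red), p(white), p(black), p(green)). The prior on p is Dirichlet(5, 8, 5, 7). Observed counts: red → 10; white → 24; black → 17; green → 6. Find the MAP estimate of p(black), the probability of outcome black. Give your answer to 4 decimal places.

The posterior is Dirichlet(αᵢ + nᵢ) = Dirichlet(15, 32, 22, 13).
For a Dirichlet(a₁,…,a_K) with all aᵢ > 1, the mode has j-th component (aⱼ − 1)/(Σaᵢ − K).
Here Σaᵢ = 82 and K = 4, so p(black) = (22 − 1)/(82 − 4) = 21/78 ≈ 0.2692.

MAP estimate of p(black) = 0.2692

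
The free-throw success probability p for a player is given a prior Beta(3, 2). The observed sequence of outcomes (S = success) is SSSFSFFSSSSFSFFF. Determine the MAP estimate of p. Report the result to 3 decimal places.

Prior: Beta(3, 2).
Data: 9 successes in 16 trials (from the sequence). The binomial likelihood contributes p^9(1−p)^7, so the posterior is Beta(3+9, 2+7) = Beta(12, 9).
For Beta(a, b) with a, b > 1 the mode is (a−1)/(a+b−2) = 11/19 ≈ 0.579.

p̂_MAP = 0.579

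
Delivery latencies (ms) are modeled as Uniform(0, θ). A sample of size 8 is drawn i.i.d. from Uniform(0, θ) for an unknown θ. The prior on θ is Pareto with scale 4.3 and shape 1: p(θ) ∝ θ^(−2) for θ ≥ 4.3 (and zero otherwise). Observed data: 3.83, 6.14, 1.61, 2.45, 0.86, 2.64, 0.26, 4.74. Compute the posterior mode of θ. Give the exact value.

θ̂_MAP = 6.14

The Uniform(0, θ) likelihood is θ^(−n) for θ ≥ max(xᵢ), zero otherwise. Here max(xᵢ) = 6.14.
Posterior ∝ θ^(−2) · θ^(−8) = θ^(−10) on θ ≥ max(4.3, 6.14) = 6.14.
This density is strictly decreasing in θ, so the posterior mode lies at the lower boundary of the support.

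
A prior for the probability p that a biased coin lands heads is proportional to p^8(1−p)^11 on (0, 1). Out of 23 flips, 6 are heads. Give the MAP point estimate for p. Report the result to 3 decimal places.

The prior density ∝ p^8(1−p)^11 is the kernel of Beta(9, 12).
Data: 6 successes in 23 trials. The binomial likelihood contributes p^6(1−p)^17, so the posterior is Beta(9+6, 12+17) = Beta(15, 29).
For Beta(a, b) with a, b > 1 the mode is (a−1)/(a+b−2) = 14/42 ≈ 0.333.

p̂_MAP = 0.333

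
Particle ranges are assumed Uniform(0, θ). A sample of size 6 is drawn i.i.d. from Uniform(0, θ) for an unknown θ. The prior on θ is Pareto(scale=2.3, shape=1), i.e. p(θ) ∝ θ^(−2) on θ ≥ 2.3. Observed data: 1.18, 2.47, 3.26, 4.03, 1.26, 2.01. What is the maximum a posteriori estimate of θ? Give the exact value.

θ̂_MAP = 4.03

The Uniform(0, θ) likelihood is θ^(−n) for θ ≥ max(xᵢ), zero otherwise. Here max(xᵢ) = 4.03.
Posterior ∝ θ^(−2) · θ^(−6) = θ^(−8) on θ ≥ max(2.3, 4.03) = 4.03.
This density is strictly decreasing in θ, so the posterior mode lies at the lower boundary of the support.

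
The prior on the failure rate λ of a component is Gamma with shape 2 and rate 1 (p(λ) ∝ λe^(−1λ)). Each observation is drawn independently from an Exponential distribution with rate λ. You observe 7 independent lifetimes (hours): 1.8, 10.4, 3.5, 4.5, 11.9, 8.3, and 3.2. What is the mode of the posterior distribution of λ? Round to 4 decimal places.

λ̂_MAP = 0.1794

The Exponential(rate=λ) likelihood is ∝ λ^n e^(−λΣtᵢ). Here n = 7 and Σtᵢ = 1.8 + 10.4 + 3.5 + 4.5 + 11.9 + 8.3 + 3.2 = 43.6.
Posterior ∝ λe^(−1λ) · λ^7e^(−43.6λ) = λ^8e^(−44.6λ), i.e. Gamma(9, 44.6).
Mode = (a−1)/b = 8/44.6 ≈ 0.1794.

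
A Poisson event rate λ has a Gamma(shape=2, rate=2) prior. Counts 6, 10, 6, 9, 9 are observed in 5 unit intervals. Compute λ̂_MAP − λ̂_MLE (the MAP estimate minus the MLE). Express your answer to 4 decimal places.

MAP − MLE = -2.1429

Σxᵢ = 40. Posterior is Gamma(42, 7); MAP = (42−1)/7 = 41/7 ≈ 5.85714.
MLE = x̄ = 40/5 ≈ 8.00000.
Difference = 41/7 − 40/5 = -15/7 ≈ -2.1429.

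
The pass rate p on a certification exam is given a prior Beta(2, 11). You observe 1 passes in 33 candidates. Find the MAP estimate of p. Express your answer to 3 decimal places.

Prior: Beta(2, 11).
Data: 1 success in 33 trials. The binomial likelihood contributes p(1−p)^32, so the posterior is Beta(2+1, 11+32) = Beta(3, 43).
For Beta(a, b) with a, b > 1 the mode is (a−1)/(a+b−2) = 2/44 ≈ 0.045.

p̂_MAP = 0.045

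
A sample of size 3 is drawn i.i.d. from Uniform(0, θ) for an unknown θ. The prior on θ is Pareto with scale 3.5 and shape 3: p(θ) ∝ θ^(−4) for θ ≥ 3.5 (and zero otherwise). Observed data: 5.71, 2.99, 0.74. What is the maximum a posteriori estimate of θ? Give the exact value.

θ̂_MAP = 5.71

The Uniform(0, θ) likelihood is θ^(−n) for θ ≥ max(xᵢ), zero otherwise. Here max(xᵢ) = 5.71.
Posterior ∝ θ^(−4) · θ^(−3) = θ^(−7) on θ ≥ max(3.5, 5.71) = 5.71.
This density is strictly decreasing in θ, so the posterior mode lies at the lower boundary of the support.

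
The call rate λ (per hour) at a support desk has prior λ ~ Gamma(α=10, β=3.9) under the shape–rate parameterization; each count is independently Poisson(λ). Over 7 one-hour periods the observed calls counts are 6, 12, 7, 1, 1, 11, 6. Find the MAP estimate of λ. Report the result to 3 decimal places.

λ̂_MAP = 4.862

Σxᵢ = 6+12+7+1+1+11+6 = 44, with n = 7.
Posterior ∝ λ^9e^(−3.9λ) · λ^44e^(−7λ) = λ^53e^(−10.9λ), i.e. Gamma(shape=54, rate=10.9).
The mode of a Gamma(a, b) with a ≥ 1 (shape–rate) is (a−1)/b = 53/10.9 ≈ 4.862.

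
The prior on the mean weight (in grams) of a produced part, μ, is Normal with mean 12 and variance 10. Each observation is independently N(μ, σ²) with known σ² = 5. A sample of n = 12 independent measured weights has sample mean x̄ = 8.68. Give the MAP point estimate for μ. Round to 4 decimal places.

μ̂_MAP = 8.8128

n = 12, x̄ = 8.68.
For a Normal prior and Normal likelihood with known variance, the posterior is Normal; its mode equals its mean, the precision-weighted average.
Prior precision 1/σ₀² = 1/10 = 0.1; data precision n/σ² = 12/5 = 2.4.
μ̂ = (0.1·12 + 2.4·8.68) / (0.1 + 2.4) = 22.032/2.5 = 8.8128.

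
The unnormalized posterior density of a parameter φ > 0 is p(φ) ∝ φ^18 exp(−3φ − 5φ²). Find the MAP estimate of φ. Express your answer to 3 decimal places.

ℓ'(φ) = 18/φ − 3 − 10φ. Setting this to zero and multiplying by φ: 10φ² + 3φ − 18 = 0.
φ = (−3 + √(3² + 4·10·18)) / (2·10) = (−3 + √729) / 20 = (−3 + 27)/20 = 6/5.
ℓ''(φ) = −18/φ² − 10 < 0, confirming a maximum.

φ̂_MAP = 1.200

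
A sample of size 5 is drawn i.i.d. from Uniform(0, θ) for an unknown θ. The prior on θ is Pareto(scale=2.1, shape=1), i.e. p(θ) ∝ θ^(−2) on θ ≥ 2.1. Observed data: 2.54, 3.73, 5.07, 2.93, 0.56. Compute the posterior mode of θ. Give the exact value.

θ̂_MAP = 5.07

The Uniform(0, θ) likelihood is θ^(−n) for θ ≥ max(xᵢ), zero otherwise. Here max(xᵢ) = 5.07.
Posterior ∝ θ^(−2) · θ^(−5) = θ^(−7) on θ ≥ max(2.1, 5.07) = 5.07.
This density is strictly decreasing in θ, so the posterior mode lies at the lower boundary of the support.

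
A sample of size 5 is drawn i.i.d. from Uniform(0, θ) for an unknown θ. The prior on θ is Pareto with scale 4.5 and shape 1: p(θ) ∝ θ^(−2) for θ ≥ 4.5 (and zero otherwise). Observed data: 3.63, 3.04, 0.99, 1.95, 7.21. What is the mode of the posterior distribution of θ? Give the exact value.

The Uniform(0, θ) likelihood is θ^(−n) for θ ≥ max(xᵢ), zero otherwise. Here max(xᵢ) = 7.21.
Posterior ∝ θ^(−2) · θ^(−5) = θ^(−7) on θ ≥ max(4.5, 7.21) = 7.21.
This density is strictly decreasing in θ, so the posterior mode lies at the lower boundary of the support.

θ̂_MAP = 7.21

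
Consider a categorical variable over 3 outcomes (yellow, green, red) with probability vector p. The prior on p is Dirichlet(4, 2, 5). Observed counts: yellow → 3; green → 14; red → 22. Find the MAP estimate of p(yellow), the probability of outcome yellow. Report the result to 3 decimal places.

The posterior is Dirichlet(αᵢ + nᵢ) = Dirichlet(7, 16, 27).
For a Dirichlet(a₁,…,a_K) with all aᵢ > 1, the mode has j-th component (aⱼ − 1)/(Σaᵢ − K).
Here Σaᵢ = 50 and K = 3, so p(yellow) = (7 − 1)/(50 − 3) = 6/47 ≈ 0.128.

MAP estimate of p(yellow) = 0.128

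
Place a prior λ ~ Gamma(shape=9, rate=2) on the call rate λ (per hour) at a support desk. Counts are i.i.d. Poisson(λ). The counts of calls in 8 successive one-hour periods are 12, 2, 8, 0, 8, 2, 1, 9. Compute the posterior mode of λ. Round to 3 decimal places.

λ̂_MAP = 5.000

Σxᵢ = 12+2+8+0+8+2+1+9 = 42, with n = 8.
Posterior ∝ λ^8e^(−2λ) · λ^42e^(−8λ) = λ^50e^(−10λ), i.e. Gamma(shape=51, rate=10).
The mode of a Gamma(a, b) with a ≥ 1 (shape–rate) is (a−1)/b = 50/10 ≈ 5.000.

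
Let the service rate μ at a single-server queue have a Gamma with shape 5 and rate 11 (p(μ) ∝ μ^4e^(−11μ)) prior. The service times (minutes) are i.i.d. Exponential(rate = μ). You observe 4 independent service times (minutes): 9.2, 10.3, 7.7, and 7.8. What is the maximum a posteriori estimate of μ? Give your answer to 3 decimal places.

The Exponential(rate=μ) likelihood is ∝ μ^n e^(−μΣtᵢ). Here n = 4 and Σtᵢ = 9.2 + 10.3 + 7.7 + 7.8 = 35.
Posterior ∝ μ^4e^(−11μ) · μ^4e^(−35μ) = μ^8e^(−46μ), i.e. Gamma(9, 46).
Mode = (a−1)/b = 8/46 ≈ 0.174.

μ̂_MAP = 0.174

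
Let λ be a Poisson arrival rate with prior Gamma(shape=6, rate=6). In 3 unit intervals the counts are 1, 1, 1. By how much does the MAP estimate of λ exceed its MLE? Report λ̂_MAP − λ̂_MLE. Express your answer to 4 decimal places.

Σxᵢ = 3. Posterior is Gamma(9, 9); MAP = (9−1)/9 = 8/9 ≈ 0.88889.
MLE = x̄ = 3/3 ≈ 1.00000.
Difference = 8/9 − 3/3 = -1/9 ≈ -0.1111.

MAP − MLE = -0.1111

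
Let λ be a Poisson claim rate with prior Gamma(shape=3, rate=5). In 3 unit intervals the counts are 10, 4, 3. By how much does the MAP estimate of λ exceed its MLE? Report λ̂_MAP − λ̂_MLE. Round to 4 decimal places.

Σxᵢ = 17. Posterior is Gamma(20, 8); MAP = (20−1)/8 = 19/8 ≈ 2.37500.
MLE = x̄ = 17/3 ≈ 5.66667.
Difference = 19/8 − 17/3 = -79/24 ≈ -3.2917.

MAP − MLE = -3.2917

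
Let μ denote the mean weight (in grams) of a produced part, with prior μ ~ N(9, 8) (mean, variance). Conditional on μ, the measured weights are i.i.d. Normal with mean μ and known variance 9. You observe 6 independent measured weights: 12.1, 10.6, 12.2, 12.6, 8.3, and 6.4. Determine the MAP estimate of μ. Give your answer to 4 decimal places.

μ̂_MAP = 10.1509

n = 6; x̄ = (12.1 + 10.6 + 12.2 + 12.6 + 8.3 + 6.4)/6 = 62.2/6 = 311/30 ≈ 10.3667.
For a Normal prior and Normal likelihood with known variance, the posterior is Normal; its mode equals its mean, the precision-weighted average.
Prior precision 1/σ₀² = 1/8 = 0.125; data precision n/σ² = 6/9 = 2/3.
μ̂ = (0.125·9 + (2/3)·(311/30)) / (0.125 + 2/3) = (2893/360)/(19/24) = 2893/285 ≈ 10.1509.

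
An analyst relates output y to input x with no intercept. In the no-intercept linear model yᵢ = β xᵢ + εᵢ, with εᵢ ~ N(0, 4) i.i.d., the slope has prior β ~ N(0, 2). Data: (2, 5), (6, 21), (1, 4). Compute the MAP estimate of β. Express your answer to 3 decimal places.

β̂_MAP = 3.256

log p(β | y) = −Σ(yᵢ − βxᵢ)²/(2·4) − β²/(2·2) + const.
Setting the derivative to zero: Σxᵢ(yᵢ − βxᵢ)/4 − β/2 = 0, so β = Σxᵢyᵢ / (Σxᵢ² + σ²/τ²).
Σxᵢyᵢ = 2·5 + 6·21 + 1·4 = 140; Σxᵢ² = 41; σ²/τ² = 2.
β̂_MAP = 140 / (41 + 2) = 140/43 ≈ 3.256.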